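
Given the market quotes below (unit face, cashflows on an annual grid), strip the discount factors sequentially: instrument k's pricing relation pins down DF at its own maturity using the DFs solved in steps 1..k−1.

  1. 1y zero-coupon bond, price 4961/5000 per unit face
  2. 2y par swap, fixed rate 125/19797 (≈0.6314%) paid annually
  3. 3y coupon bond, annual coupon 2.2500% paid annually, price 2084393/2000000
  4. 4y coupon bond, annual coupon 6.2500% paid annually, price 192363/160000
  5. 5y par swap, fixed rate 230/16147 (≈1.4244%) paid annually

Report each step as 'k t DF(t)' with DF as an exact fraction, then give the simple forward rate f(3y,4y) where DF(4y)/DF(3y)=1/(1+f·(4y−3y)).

1 1 4961/5000
2 2 79/80
3 3 9757/10000
4 4 9577/10000
5 5 931/1000
f(3y,4y) = ((9757/10000)/(9577/10000) − 1)/(1) = 180/9577 ≈ 1.8795%

step 1 [1y] zero: DF = P = 4961/5000 ≈ 0.992200
step 2 [2y] swap r/1=125/19797: DF=(1 − 125/19797·(0.992200))/(1+125/19797) = 79/80 ≈ 0.987500
step 3 [3y] bond c/1=9/400: DF=(2084393/2000000 − 9/400·(0.992200+0.987500))/(1+9/400) = 9757/10000 ≈ 0.975700
step 4 [4y] bond c/1=1/16: DF=(192363/160000 − 1/16·(0.992200+0.987500+0.975700))/(1+1/16) = 9577/10000 ≈ 0.957700
step 5 [5y] swap r/1=230/16147: DF=(1 − 230/16147·(0.992200+0.987500+0.975700+0.957700))/(1+230/16147) = 931/1000 ≈ 0.931000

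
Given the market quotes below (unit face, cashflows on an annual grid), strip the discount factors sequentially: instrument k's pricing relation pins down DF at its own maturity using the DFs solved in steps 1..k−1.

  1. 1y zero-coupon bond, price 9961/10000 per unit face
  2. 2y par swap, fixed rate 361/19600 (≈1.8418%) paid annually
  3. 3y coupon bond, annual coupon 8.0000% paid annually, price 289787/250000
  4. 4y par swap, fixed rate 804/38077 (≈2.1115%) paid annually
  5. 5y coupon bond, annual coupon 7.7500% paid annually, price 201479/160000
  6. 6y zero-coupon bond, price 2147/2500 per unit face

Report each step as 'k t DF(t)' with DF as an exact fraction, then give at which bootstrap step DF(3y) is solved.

step 1 [1y] zero: DF = P = 9961/10000 ≈ 0.996100
step 2 [2y] swap r/1=361/19600: DF=(1 − 361/19600·(0.996100))/(1+361/19600) = 9639/10000 ≈ 0.963900
step 3 [3y] bond c/1=2/25: DF=(289787/250000 − 2/25·(0.996100+0.963900))/(1+2/25) = 9281/10000 ≈ 0.928100
step 4 [4y] swap r/1=804/38077: DF=(1 − 804/38077·(0.996100+0.963900+0.928100))/(1+804/38077) = 2299/2500 ≈ 0.919600
step 5 [5y] bond c/1=31/400: DF=(201479/160000 − 31/400·(0.996100+0.963900+0.928100+0.919600))/(1+31/400) = 2237/2500 ≈ 0.894800
step 6 [6y] zero: DF = P = 2147/2500 ≈ 0.858800

1 1 9961/10000
2 2 9639/10000
3 3 9281/10000
4 4 2299/2500
5 5 2237/2500
6 6 2147/2500
DF(3y) is solved at step 3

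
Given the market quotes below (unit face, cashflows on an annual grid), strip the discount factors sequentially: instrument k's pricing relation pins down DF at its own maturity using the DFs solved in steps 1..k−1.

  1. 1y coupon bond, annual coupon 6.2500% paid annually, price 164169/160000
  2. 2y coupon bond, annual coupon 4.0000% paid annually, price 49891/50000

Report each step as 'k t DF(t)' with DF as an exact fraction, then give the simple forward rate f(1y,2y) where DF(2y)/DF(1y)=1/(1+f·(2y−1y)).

1 1 9657/10000
2 2 9223/10000
f(1y,2y) = ((9657/10000)/(9223/10000) − 1)/(1) = 434/9223 ≈ 4.7056%

step 1 [1y] bond c/1=1/16: DF=(164169/160000 − 1/16·(0))/(1+1/16) = 9657/10000 ≈ 0.965700
step 2 [2y] bond c/1=1/25: DF=(49891/50000 − 1/25·(0.965700))/(1+1/25) = 9223/10000 ≈ 0.922300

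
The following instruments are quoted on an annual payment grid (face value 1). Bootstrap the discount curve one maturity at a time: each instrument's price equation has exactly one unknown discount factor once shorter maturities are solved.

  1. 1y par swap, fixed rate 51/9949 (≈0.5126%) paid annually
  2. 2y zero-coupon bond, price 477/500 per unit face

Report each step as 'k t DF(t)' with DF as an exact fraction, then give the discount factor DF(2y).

step 1 [1y] swap r/1=51/9949: DF=(1 − 51/9949·(0))/(1+51/9949) = 9949/10000 ≈ 0.994900
step 2 [2y] zero: DF = P = 477/500 ≈ 0.954000

1 1 9949/10000
2 2 477/500
DF(2y) = 477/500 ≈ 0.954000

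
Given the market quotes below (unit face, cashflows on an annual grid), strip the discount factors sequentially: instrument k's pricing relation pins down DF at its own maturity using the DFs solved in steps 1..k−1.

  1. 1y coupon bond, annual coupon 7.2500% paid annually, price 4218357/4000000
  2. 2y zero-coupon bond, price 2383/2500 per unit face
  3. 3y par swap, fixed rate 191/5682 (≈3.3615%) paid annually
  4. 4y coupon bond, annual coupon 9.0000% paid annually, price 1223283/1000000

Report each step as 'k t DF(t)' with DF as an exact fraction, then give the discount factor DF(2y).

step 1 [1y] bond c/1=29/400: DF=(4218357/4000000 − 29/400·(0))/(1+29/400) = 9833/10000 ≈ 0.983300
step 2 [2y] zero: DF = P = 2383/2500 ≈ 0.953200
step 3 [3y] swap r/1=191/5682: DF=(1 − 191/5682·(0.983300+0.953200))/(1+191/5682) = 1809/2000 ≈ 0.904500
step 4 [4y] bond c/1=9/100: DF=(1223283/1000000 − 9/100·(0.983300+0.953200+0.904500))/(1+9/100) = 8877/10000 ≈ 0.887700

1 1 9833/10000
2 2 2383/2500
3 3 1809/2000
4 4 8877/10000
DF(2y) = 2383/2500 ≈ 0.953200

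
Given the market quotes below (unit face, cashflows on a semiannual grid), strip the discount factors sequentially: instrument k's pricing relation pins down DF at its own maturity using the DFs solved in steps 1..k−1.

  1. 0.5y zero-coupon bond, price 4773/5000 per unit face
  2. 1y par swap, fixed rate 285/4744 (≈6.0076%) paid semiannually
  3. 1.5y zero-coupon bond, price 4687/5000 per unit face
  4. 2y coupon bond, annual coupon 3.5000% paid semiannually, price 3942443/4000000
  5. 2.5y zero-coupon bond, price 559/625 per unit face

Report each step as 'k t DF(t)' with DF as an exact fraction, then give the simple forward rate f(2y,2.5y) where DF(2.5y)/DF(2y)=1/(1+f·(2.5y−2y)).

step 1 [0.5y] zero: DF = P = 4773/5000 ≈ 0.954600
step 2 [1y] swap r/2=285/9488: DF=(1 − 285/9488·(0.954600))/(1+285/9488) = 943/1000 ≈ 0.943000
step 3 [1.5y] zero: DF = P = 4687/5000 ≈ 0.937400
step 4 [2y] bond c/2=7/400: DF=(3942443/4000000 − 7/400·(0.954600+0.943000+0.937400))/(1+7/400) = 9199/10000 ≈ 0.919900
step 5 [2.5y] zero: DF = P = 559/625 ≈ 0.894400

1 1/2 4773/5000
2 1 943/1000
3 3/2 4687/5000
4 2 9199/10000
5 5/2 559/625
f(2y,2.5y) = ((9199/10000)/(559/625) − 1)/(1/2) = 255/4472 ≈ 5.7021%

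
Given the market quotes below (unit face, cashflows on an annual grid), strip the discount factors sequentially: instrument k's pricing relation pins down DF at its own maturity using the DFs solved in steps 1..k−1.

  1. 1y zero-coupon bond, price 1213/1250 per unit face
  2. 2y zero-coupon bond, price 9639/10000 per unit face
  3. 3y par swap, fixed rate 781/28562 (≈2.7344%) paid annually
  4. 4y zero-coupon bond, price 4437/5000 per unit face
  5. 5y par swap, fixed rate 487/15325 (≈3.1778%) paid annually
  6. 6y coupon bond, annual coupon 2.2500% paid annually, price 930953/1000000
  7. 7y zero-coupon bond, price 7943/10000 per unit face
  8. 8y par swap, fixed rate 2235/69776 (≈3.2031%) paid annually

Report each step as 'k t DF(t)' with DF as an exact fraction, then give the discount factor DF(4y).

1 1 1213/1250
2 2 9639/10000
3 3 9219/10000
4 4 4437/5000
5 5 8539/10000
6 6 8093/10000
7 7 7943/10000
8 8 1553/2000
DF(4y) = 4437/5000 ≈ 0.887400

step 1 [1y] zero: DF = P = 1213/1250 ≈ 0.970400
step 2 [2y] zero: DF = P = 9639/10000 ≈ 0.963900
step 3 [3y] swap r/1=781/28562: DF=(1 − 781/28562·(0.970400+0.963900))/(1+781/28562) = 9219/10000 ≈ 0.921900
step 4 [4y] zero: DF = P = 4437/5000 ≈ 0.887400
step 5 [5y] swap r/1=487/15325: DF=(1 − 487/15325·(0.970400+0.963900+0.921900+0.887400))/(1+487/15325) = 8539/10000 ≈ 0.853900
step 6 [6y] bond c/1=9/400: DF=(930953/1000000 − 9/400·(0.970400+0.963900+0.921900+0.887400+0.853900))/(1+9/400) = 8093/10000 ≈ 0.809300
step 7 [7y] zero: DF = P = 7943/10000 ≈ 0.794300
step 8 [8y] swap r/1=2235/69776: DF=(1 − 2235/69776·(0.970400+0.963900+0.921900+0.887400+0.853900+0.809300+0.794300))/(1+2235/69776) = 1553/2000 ≈ 0.776500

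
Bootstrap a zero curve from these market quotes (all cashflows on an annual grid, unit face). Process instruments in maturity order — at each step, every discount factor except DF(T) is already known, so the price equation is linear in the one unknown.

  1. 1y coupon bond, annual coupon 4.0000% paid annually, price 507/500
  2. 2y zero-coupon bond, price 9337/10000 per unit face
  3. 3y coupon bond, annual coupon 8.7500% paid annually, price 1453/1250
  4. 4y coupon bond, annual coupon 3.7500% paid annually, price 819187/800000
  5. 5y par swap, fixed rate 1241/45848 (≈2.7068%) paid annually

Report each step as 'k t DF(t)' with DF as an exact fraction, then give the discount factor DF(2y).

1 1 39/40
2 2 9337/10000
3 3 9153/10000
4 4 8849/10000
5 5 8759/10000
DF(2y) = 9337/10000 ≈ 0.933700

step 1 [1y] bond c/1=1/25: DF=(507/500 − 1/25·(0))/(1+1/25) = 39/40 ≈ 0.975000
step 2 [2y] zero: DF = P = 9337/10000 ≈ 0.933700
step 3 [3y] bond c/1=7/80: DF=(1453/1250 − 7/80·(0.975000+0.933700))/(1+7/80) = 9153/10000 ≈ 0.915300
step 4 [4y] bond c/1=3/80: DF=(819187/800000 − 3/80·(0.975000+0.933700+0.915300))/(1+3/80) = 8849/10000 ≈ 0.884900
step 5 [5y] swap r/1=1241/45848: DF=(1 − 1241/45848·(0.975000+0.933700+0.915300+0.884900))/(1+1241/45848) = 8759/10000 ≈ 0.875900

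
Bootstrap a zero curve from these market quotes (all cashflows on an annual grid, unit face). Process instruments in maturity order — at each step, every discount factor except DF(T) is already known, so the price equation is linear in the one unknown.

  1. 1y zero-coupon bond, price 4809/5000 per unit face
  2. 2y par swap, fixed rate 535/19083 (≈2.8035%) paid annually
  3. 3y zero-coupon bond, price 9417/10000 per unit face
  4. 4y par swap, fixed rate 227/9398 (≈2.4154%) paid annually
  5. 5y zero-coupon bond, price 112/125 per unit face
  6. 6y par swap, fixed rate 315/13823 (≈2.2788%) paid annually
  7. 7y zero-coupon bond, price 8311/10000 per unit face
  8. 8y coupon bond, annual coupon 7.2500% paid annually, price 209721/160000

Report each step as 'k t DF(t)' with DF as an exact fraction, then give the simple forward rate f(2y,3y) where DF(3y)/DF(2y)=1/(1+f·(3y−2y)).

1 1 4809/5000
2 2 1893/2000
3 3 9417/10000
4 4 2273/2500
5 5 112/125
6 6 437/500
7 7 8311/10000
8 8 3961/5000
f(2y,3y) = ((1893/2000)/(9417/10000) − 1)/(1) = 16/3139 ≈ 0.5097%

step 1 [1y] zero: DF = P = 4809/5000 ≈ 0.961800
step 2 [2y] swap r/1=535/19083: DF=(1 − 535/19083·(0.961800))/(1+535/19083) = 1893/2000 ≈ 0.946500
step 3 [3y] zero: DF = P = 9417/10000 ≈ 0.941700
step 4 [4y] swap r/1=227/9398: DF=(1 − 227/9398·(0.961800+0.946500+0.941700))/(1+227/9398) = 2273/2500 ≈ 0.909200
step 5 [5y] zero: DF = P = 112/125 ≈ 0.896000
step 6 [6y] swap r/1=315/13823: DF=(1 − 315/13823·(0.961800+0.946500+0.941700+0.909200+0.896000))/(1+315/13823) = 437/500 ≈ 0.874000
step 7 [7y] zero: DF = P = 8311/10000 ≈ 0.831100
step 8 [8y] bond c/1=29/400: DF=(209721/160000 − 29/400·(0.961800+0.946500+0.941700+0.909200+0.896000+0.874000+0.831100))/(1+29/400) = 3961/5000 ≈ 0.792200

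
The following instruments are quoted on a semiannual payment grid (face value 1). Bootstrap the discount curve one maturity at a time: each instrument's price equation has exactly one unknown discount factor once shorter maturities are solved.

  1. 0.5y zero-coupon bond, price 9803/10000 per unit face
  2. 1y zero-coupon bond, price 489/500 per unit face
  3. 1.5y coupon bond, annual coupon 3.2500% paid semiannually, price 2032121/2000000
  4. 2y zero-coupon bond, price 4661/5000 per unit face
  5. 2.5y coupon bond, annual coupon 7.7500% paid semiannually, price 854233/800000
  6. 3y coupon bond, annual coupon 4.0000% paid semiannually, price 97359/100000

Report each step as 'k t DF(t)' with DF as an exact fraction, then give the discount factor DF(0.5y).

1 1/2 9803/10000
2 1 489/500
3 3/2 1937/2000
4 2 4661/5000
5 5/2 221/250
6 3 1723/2000
DF(0.5y) = 9803/10000 ≈ 0.980300

step 1 [0.5y] zero: DF = P = 9803/10000 ≈ 0.980300
step 2 [1y] zero: DF = P = 489/500 ≈ 0.978000
step 3 [1.5y] bond c/2=13/800: DF=(2032121/2000000 − 13/800·(0.980300+0.978000))/(1+13/800) = 1937/2000 ≈ 0.968500
step 4 [2y] zero: DF = P = 4661/5000 ≈ 0.932200
step 5 [2.5y] bond c/2=31/800: DF=(854233/800000 − 31/800·(0.980300+0.978000+0.968500+0.932200))/(1+31/800) = 221/250 ≈ 0.884000
step 6 [3y] bond c/2=1/50: DF=(97359/100000 − 1/50·(0.980300+0.978000+0.968500+0.932200+0.884000))/(1+1/50) = 1723/2000 ≈ 0.861500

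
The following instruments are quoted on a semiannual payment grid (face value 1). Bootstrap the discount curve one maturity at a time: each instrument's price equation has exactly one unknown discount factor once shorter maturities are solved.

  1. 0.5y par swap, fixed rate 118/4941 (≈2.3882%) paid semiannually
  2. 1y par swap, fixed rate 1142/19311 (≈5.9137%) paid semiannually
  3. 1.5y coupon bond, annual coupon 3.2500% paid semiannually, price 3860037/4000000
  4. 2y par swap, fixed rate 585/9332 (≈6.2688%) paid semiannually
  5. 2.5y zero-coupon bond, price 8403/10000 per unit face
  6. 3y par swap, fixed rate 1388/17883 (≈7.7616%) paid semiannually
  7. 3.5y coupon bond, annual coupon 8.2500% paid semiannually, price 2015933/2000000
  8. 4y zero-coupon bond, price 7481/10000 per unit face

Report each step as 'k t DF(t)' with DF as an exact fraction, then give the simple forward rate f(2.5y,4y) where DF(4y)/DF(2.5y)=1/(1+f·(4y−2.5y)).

step 1 [0.5y] swap r/2=59/4941: DF=(1 − 59/4941·(0))/(1+59/4941) = 4941/5000 ≈ 0.988200
step 2 [1y] swap r/2=571/19311: DF=(1 − 571/19311·(0.988200))/(1+571/19311) = 9429/10000 ≈ 0.942900
step 3 [1.5y] bond c/2=13/800: DF=(3860037/4000000 − 13/800·(0.988200+0.942900))/(1+13/800) = 9187/10000 ≈ 0.918700
step 4 [2y] swap r/2=585/18664: DF=(1 − 585/18664·(0.988200+0.942900+0.918700))/(1+585/18664) = 883/1000 ≈ 0.883000
step 5 [2.5y] zero: DF = P = 8403/10000 ≈ 0.840300
step 6 [3y] swap r/2=694/17883: DF=(1 − 694/17883·(0.988200+0.942900+0.918700+0.883000+0.840300))/(1+694/17883) = 3959/5000 ≈ 0.791800
step 7 [3.5y] bond c/2=33/800: DF=(2015933/2000000 − 33/800·(0.988200+0.942900+0.918700+0.883000+0.840300+0.791800))/(1+33/800) = 1511/2000 ≈ 0.755500
step 8 [4y] zero: DF = P = 7481/10000 ≈ 0.748100

1 1/2 4941/5000
2 1 9429/10000
3 3/2 9187/10000
4 2 883/1000
5 5/2 8403/10000
6 3 3959/5000
7 7/2 1511/2000
8 4 7481/10000
f(2.5y,4y) = ((8403/10000)/(7481/10000) − 1)/(3/2) = 1844/22443 ≈ 8.2164%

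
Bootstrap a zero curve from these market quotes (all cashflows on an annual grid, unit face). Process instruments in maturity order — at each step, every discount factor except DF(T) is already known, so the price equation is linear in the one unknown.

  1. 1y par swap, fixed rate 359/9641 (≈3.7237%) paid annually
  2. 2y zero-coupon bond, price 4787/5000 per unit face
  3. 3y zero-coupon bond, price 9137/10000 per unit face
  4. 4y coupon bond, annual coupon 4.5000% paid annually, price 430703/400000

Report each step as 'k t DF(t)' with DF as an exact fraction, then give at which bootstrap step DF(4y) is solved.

step 1 [1y] swap r/1=359/9641: DF=(1 − 359/9641·(0))/(1+359/9641) = 9641/10000 ≈ 0.964100
step 2 [2y] zero: DF = P = 4787/5000 ≈ 0.957400
step 3 [3y] zero: DF = P = 9137/10000 ≈ 0.913700
step 4 [4y] bond c/1=9/200: DF=(430703/400000 − 9/200·(0.964100+0.957400+0.913700))/(1+9/200) = 9083/10000 ≈ 0.908300

1 1 9641/10000
2 2 4787/5000
3 3 9137/10000
4 4 9083/10000
DF(4y) is solved at step 4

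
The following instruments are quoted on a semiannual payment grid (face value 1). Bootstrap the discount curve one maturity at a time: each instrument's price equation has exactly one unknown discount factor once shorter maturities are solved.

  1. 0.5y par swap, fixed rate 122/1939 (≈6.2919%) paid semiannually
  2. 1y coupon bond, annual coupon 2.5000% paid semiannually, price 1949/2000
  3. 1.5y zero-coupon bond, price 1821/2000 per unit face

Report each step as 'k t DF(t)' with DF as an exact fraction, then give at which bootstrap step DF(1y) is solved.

step 1 [0.5y] swap r/2=61/1939: DF=(1 − 61/1939·(0))/(1+61/1939) = 1939/2000 ≈ 0.969500
step 2 [1y] bond c/2=1/80: DF=(1949/2000 − 1/80·(0.969500))/(1+1/80) = 1901/2000 ≈ 0.950500
step 3 [1.5y] zero: DF = P = 1821/2000 ≈ 0.910500

1 1/2 1939/2000
2 1 1901/2000
3 3/2 1821/2000
DF(1y) is solved at step 2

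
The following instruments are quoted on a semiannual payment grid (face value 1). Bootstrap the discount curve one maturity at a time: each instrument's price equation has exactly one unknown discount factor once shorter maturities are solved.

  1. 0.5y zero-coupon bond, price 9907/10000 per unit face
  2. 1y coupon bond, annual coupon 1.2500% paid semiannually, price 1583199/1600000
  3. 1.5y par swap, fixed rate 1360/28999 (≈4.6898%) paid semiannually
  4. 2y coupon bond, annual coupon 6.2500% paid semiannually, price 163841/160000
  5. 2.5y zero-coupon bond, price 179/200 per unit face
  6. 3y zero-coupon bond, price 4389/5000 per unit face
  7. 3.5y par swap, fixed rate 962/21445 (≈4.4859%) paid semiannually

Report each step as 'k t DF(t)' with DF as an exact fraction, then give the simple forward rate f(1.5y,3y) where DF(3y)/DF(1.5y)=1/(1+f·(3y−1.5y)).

step 1 [0.5y] zero: DF = P = 9907/10000 ≈ 0.990700
step 2 [1y] bond c/2=1/160: DF=(1583199/1600000 − 1/160·(0.990700))/(1+1/160) = 2443/2500 ≈ 0.977200
step 3 [1.5y] swap r/2=680/28999: DF=(1 − 680/28999·(0.990700+0.977200))/(1+680/28999) = 233/250 ≈ 0.932000
step 4 [2y] bond c/2=1/32: DF=(163841/160000 − 1/32·(0.990700+0.977200+0.932000))/(1+1/32) = 9051/10000 ≈ 0.905100
step 5 [2.5y] zero: DF = P = 179/200 ≈ 0.895000
step 6 [3y] zero: DF = P = 4389/5000 ≈ 0.877800
step 7 [3.5y] swap r/2=481/21445: DF=(1 − 481/21445·(0.990700+0.977200+0.932000+0.905100+0.895000+0.877800))/(1+481/21445) = 8557/10000 ≈ 0.855700

1 1/2 9907/10000
2 1 2443/2500
3 3/2 233/250
4 2 9051/10000
5 5/2 179/200
6 3 4389/5000
7 7/2 8557/10000
f(1.5y,3y) = ((233/250)/(4389/5000) − 1)/(3/2) = 542/13167 ≈ 4.1164%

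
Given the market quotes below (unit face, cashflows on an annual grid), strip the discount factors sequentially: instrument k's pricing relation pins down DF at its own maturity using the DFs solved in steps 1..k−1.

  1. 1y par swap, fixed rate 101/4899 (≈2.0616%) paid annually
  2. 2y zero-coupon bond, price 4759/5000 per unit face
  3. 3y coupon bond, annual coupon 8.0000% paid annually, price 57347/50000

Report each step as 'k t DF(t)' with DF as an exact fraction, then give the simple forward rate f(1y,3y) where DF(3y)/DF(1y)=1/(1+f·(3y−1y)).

1 1 4899/5000
2 2 4759/5000
3 3 9189/10000
f(1y,3y) = ((4899/5000)/(9189/10000) − 1)/(2) = 203/6126 ≈ 3.3137%

step 1 [1y] swap r/1=101/4899: DF=(1 − 101/4899·(0))/(1+101/4899) = 4899/5000 ≈ 0.979800
step 2 [2y] zero: DF = P = 4759/5000 ≈ 0.951800
step 3 [3y] bond c/1=2/25: DF=(57347/50000 − 2/25·(0.979800+0.951800))/(1+2/25) = 9189/10000 ≈ 0.918900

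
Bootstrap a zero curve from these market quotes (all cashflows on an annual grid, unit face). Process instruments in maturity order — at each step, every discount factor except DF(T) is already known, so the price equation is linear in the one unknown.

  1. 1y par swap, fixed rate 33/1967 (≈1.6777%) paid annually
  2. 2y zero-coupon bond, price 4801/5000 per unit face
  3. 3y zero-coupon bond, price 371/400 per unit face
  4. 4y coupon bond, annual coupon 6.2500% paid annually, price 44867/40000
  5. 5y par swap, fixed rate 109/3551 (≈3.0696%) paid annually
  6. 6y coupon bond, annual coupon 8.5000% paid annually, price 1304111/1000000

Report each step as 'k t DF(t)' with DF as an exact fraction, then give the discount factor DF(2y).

step 1 [1y] swap r/1=33/1967: DF=(1 − 33/1967·(0))/(1+33/1967) = 1967/2000 ≈ 0.983500
step 2 [2y] zero: DF = P = 4801/5000 ≈ 0.960200
step 3 [3y] zero: DF = P = 371/400 ≈ 0.927500
step 4 [4y] bond c/1=1/16: DF=(44867/40000 − 1/16·(0.983500+0.960200+0.927500))/(1+1/16) = 2217/2500 ≈ 0.886800
step 5 [5y] swap r/1=109/3551: DF=(1 − 109/3551·(0.983500+0.960200+0.927500+0.886800))/(1+109/3551) = 8583/10000 ≈ 0.858300
step 6 [6y] bond c/1=17/200: DF=(1304111/1000000 − 17/200·(0.983500+0.960200+0.927500+0.886800+0.858300))/(1+17/200) = 8403/10000 ≈ 0.840300

1 1 1967/2000
2 2 4801/5000
3 3 371/400
4 4 2217/2500
5 5 8583/10000
6 6 8403/10000
DF(2y) = 4801/5000 ≈ 0.960200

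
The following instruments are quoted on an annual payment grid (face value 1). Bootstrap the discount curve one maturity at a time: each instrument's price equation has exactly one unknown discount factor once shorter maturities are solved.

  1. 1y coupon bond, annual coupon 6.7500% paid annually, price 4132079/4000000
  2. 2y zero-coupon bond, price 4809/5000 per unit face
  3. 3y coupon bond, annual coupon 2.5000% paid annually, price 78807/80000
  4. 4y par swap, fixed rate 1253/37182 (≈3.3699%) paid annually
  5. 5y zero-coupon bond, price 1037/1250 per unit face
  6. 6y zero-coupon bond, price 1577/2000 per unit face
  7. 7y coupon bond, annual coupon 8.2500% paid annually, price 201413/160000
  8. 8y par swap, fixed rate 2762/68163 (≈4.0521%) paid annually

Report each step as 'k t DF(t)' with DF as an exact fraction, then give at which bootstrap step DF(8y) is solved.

1 1 9677/10000
2 2 4809/5000
3 3 457/500
4 4 8747/10000
5 5 1037/1250
6 6 1577/2000
7 7 3781/5000
8 8 3619/5000
DF(8y) is solved at step 8

step 1 [1y] bond c/1=27/400: DF=(4132079/4000000 − 27/400·(0))/(1+27/400) = 9677/10000 ≈ 0.967700
step 2 [2y] zero: DF = P = 4809/5000 ≈ 0.961800
step 3 [3y] bond c/1=1/40: DF=(78807/80000 − 1/40·(0.967700+0.961800))/(1+1/40) = 457/500 ≈ 0.914000
step 4 [4y] swap r/1=1253/37182: DF=(1 − 1253/37182·(0.967700+0.961800+0.914000))/(1+1253/37182) = 8747/10000 ≈ 0.874700
step 5 [5y] zero: DF = P = 1037/1250 ≈ 0.829600
step 6 [6y] zero: DF = P = 1577/2000 ≈ 0.788500
step 7 [7y] bond c/1=33/400: DF=(201413/160000 − 33/400·(0.967700+0.961800+0.914000+0.874700+0.829600+0.788500))/(1+33/400) = 3781/5000 ≈ 0.756200
step 8 [8y] swap r/1=2762/68163: DF=(1 − 2762/68163·(0.967700+0.961800+0.914000+0.874700+0.829600+0.788500+0.756200))/(1+2762/68163) = 3619/5000 ≈ 0.723800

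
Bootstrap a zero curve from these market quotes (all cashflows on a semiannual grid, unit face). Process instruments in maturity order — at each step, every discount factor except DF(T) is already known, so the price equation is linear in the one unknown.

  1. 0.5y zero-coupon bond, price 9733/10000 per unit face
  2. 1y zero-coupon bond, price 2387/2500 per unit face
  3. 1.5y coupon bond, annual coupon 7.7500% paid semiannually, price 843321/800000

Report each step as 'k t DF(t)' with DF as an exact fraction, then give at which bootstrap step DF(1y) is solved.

1 1/2 9733/10000
2 1 2387/2500
3 3/2 9429/10000
DF(1y) is solved at step 2

step 1 [0.5y] zero: DF = P = 9733/10000 ≈ 0.973300
step 2 [1y] zero: DF = P = 2387/2500 ≈ 0.954800
step 3 [1.5y] bond c/2=31/800: DF=(843321/800000 − 31/800·(0.973300+0.954800))/(1+31/800) = 9429/10000 ≈ 0.942900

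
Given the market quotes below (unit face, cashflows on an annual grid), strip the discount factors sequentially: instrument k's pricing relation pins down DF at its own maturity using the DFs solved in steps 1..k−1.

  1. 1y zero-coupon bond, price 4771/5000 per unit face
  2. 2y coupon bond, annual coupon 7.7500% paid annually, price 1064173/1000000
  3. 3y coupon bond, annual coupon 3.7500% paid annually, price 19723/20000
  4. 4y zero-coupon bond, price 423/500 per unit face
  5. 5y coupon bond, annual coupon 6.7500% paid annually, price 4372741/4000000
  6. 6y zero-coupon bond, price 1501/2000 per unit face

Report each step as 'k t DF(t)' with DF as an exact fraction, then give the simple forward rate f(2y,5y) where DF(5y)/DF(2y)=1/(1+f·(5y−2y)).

step 1 [1y] zero: DF = P = 4771/5000 ≈ 0.954200
step 2 [2y] bond c/1=31/400: DF=(1064173/1000000 − 31/400·(0.954200))/(1+31/400) = 919/1000 ≈ 0.919000
step 3 [3y] bond c/1=3/80: DF=(19723/20000 − 3/80·(0.954200+0.919000))/(1+3/80) = 2207/2500 ≈ 0.882800
step 4 [4y] zero: DF = P = 423/500 ≈ 0.846000
step 5 [5y] bond c/1=27/400: DF=(4372741/4000000 − 27/400·(0.954200+0.919000+0.882800+0.846000))/(1+27/400) = 7963/10000 ≈ 0.796300
step 6 [6y] zero: DF = P = 1501/2000 ≈ 0.750500

1 1 4771/5000
2 2 919/1000
3 3 2207/2500
4 4 423/500
5 5 7963/10000
6 6 1501/2000
f(2y,5y) = ((919/1000)/(7963/10000) − 1)/(3) = 409/7963 ≈ 5.1363%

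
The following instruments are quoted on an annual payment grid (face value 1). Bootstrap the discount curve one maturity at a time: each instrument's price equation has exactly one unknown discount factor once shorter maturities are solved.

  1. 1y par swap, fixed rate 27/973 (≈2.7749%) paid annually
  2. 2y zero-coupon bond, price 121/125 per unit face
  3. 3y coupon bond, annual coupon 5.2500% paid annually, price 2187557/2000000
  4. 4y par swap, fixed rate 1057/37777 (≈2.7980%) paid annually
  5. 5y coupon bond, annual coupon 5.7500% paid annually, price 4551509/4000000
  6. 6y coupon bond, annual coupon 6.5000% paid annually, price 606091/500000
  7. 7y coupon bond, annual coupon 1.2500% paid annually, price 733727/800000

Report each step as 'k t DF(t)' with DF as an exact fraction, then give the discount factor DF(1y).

step 1 [1y] swap r/1=27/973: DF=(1 − 27/973·(0))/(1+27/973) = 973/1000 ≈ 0.973000
step 2 [2y] zero: DF = P = 121/125 ≈ 0.968000
step 3 [3y] bond c/1=21/400: DF=(2187557/2000000 − 21/400·(0.973000+0.968000))/(1+21/400) = 589/625 ≈ 0.942400
step 4 [4y] swap r/1=1057/37777: DF=(1 − 1057/37777·(0.973000+0.968000+0.942400))/(1+1057/37777) = 8943/10000 ≈ 0.894300
step 5 [5y] bond c/1=23/400: DF=(4551509/4000000 − 23/400·(0.973000+0.968000+0.942400+0.894300))/(1+23/400) = 4353/5000 ≈ 0.870600
step 6 [6y] bond c/1=13/200: DF=(606091/500000 − 13/200·(0.973000+0.968000+0.942400+0.894300+0.870600))/(1+13/200) = 1709/2000 ≈ 0.854500
step 7 [7y] bond c/1=1/80: DF=(733727/800000 − 1/80·(0.973000+0.968000+0.942400+0.894300+0.870600+0.854500))/(1+1/80) = 8379/10000 ≈ 0.837900

1 1 973/1000
2 2 121/125
3 3 589/625
4 4 8943/10000
5 5 4353/5000
6 6 1709/2000
7 7 8379/10000
DF(1y) = 973/1000 ≈ 0.973000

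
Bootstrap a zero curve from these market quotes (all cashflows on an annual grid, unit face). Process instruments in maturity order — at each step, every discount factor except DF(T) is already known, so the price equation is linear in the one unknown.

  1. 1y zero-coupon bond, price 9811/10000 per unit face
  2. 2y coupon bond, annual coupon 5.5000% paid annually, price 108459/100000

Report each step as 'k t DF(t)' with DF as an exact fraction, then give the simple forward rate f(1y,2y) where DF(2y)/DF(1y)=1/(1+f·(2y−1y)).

1 1 9811/10000
2 2 9769/10000
f(1y,2y) = ((9811/10000)/(9769/10000) − 1)/(1) = 42/9769 ≈ 0.4299%

step 1 [1y] zero: DF = P = 9811/10000 ≈ 0.981100
step 2 [2y] bond c/1=11/200: DF=(108459/100000 − 11/200·(0.981100))/(1+11/200) = 9769/10000 ≈ 0.976900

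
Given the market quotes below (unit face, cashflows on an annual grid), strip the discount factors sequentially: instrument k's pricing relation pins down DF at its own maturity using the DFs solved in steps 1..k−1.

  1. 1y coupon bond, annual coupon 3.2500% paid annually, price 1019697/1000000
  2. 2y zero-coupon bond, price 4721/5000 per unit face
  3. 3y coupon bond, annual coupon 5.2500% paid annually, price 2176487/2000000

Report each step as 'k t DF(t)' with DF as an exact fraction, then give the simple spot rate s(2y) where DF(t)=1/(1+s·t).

1 1 2469/2500
2 2 4721/5000
3 3 586/625
s(2y) = (1/(4721/5000) − 1)/(2) = 279/9442 ≈ 2.9549%

step 1 [1y] bond c/1=13/400: DF=(1019697/1000000 − 13/400·(0))/(1+13/400) = 2469/2500 ≈ 0.987600
step 2 [2y] zero: DF = P = 4721/5000 ≈ 0.944200
step 3 [3y] bond c/1=21/400: DF=(2176487/2000000 − 21/400·(0.987600+0.944200))/(1+21/400) = 586/625 ≈ 0.937600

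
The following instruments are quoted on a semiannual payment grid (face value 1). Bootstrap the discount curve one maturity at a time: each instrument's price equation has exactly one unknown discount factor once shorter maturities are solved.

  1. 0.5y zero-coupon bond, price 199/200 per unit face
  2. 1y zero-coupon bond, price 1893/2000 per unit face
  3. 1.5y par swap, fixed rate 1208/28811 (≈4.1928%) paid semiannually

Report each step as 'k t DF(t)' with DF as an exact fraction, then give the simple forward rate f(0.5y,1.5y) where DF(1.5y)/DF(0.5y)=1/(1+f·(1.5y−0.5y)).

1 1/2 199/200
2 1 1893/2000
3 3/2 2349/2500
f(0.5y,1.5y) = ((199/200)/(2349/2500) − 1)/(1) = 277/4698 ≈ 5.8961%

step 1 [0.5y] zero: DF = P = 199/200 ≈ 0.995000
step 2 [1y] zero: DF = P = 1893/2000 ≈ 0.946500
step 3 [1.5y] swap r/2=604/28811: DF=(1 − 604/28811·(0.995000+0.946500))/(1+604/28811) = 2349/2500 ≈ 0.939600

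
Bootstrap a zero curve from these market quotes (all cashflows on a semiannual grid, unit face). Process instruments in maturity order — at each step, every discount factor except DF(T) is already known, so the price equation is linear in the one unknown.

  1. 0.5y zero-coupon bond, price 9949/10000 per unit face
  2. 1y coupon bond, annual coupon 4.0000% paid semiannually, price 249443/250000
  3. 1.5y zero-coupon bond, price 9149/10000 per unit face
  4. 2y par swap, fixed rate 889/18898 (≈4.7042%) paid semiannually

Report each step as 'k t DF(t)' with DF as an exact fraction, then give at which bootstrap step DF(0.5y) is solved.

1 1/2 9949/10000
2 1 9587/10000
3 3/2 9149/10000
4 2 9111/10000
DF(0.5y) is solved at step 1

step 1 [0.5y] zero: DF = P = 9949/10000 ≈ 0.994900
step 2 [1y] bond c/2=1/50: DF=(249443/250000 − 1/50·(0.994900))/(1+1/50) = 9587/10000 ≈ 0.958700
step 3 [1.5y] zero: DF = P = 9149/10000 ≈ 0.914900
step 4 [2y] swap r/2=889/37796: DF=(1 − 889/37796·(0.994900+0.958700+0.914900))/(1+889/37796) = 9111/10000 ≈ 0.911100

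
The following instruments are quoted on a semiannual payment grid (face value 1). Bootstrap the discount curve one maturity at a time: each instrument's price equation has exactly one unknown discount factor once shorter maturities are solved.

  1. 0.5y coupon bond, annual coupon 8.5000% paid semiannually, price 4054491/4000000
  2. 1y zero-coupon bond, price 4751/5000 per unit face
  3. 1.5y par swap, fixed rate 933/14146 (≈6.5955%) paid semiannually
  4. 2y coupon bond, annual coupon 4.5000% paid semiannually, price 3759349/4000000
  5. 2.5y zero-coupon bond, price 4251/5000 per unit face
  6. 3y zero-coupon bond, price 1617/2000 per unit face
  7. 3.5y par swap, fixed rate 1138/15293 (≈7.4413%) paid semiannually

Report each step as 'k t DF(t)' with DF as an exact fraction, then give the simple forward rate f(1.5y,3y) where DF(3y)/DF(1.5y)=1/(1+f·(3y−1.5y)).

step 1 [0.5y] bond c/2=17/400: DF=(4054491/4000000 − 17/400·(0))/(1+17/400) = 9723/10000 ≈ 0.972300
step 2 [1y] zero: DF = P = 4751/5000 ≈ 0.950200
step 3 [1.5y] swap r/2=933/28292: DF=(1 − 933/28292·(0.972300+0.950200))/(1+933/28292) = 9067/10000 ≈ 0.906700
step 4 [2y] bond c/2=9/400: DF=(3759349/4000000 − 9/400·(0.972300+0.950200+0.906700))/(1+9/400) = 8569/10000 ≈ 0.856900
step 5 [2.5y] zero: DF = P = 4251/5000 ≈ 0.850200
step 6 [3y] zero: DF = P = 1617/2000 ≈ 0.808500
step 7 [3.5y] swap r/2=569/15293: DF=(1 − 569/15293·(0.972300+0.950200+0.906700+0.856900+0.850200+0.808500))/(1+569/15293) = 1931/2500 ≈ 0.772400

1 1/2 9723/10000
2 1 4751/5000
3 3/2 9067/10000
4 2 8569/10000
5 5/2 4251/5000
6 3 1617/2000
7 7/2 1931/2500
f(1.5y,3y) = ((9067/10000)/(1617/2000) − 1)/(3/2) = 1964/24255 ≈ 8.0973%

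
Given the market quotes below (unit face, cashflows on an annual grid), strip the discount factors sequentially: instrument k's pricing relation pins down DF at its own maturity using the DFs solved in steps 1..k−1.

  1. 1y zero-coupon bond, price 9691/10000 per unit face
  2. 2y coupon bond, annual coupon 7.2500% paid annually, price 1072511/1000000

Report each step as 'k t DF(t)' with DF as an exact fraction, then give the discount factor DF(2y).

step 1 [1y] zero: DF = P = 9691/10000 ≈ 0.969100
step 2 [2y] bond c/1=29/400: DF=(1072511/1000000 − 29/400·(0.969100))/(1+29/400) = 1869/2000 ≈ 0.934500

1 1 9691/10000
2 2 1869/2000
DF(2y) = 1869/2000 ≈ 0.934500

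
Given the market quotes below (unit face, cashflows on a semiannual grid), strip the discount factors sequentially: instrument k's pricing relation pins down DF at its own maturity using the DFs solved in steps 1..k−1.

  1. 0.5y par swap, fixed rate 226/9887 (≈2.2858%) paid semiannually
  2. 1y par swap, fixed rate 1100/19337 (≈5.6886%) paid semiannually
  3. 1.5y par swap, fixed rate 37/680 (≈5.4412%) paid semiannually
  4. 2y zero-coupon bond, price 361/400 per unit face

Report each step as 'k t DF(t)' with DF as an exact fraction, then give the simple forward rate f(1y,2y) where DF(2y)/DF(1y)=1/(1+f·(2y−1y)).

step 1 [0.5y] swap r/2=113/9887: DF=(1 − 113/9887·(0))/(1+113/9887) = 9887/10000 ≈ 0.988700
step 2 [1y] swap r/2=550/19337: DF=(1 − 550/19337·(0.988700))/(1+550/19337) = 189/200 ≈ 0.945000
step 3 [1.5y] swap r/2=37/1360: DF=(1 − 37/1360·(0.988700+0.945000))/(1+37/1360) = 9223/10000 ≈ 0.922300
step 4 [2y] zero: DF = P = 361/400 ≈ 0.902500

1 1/2 9887/10000
2 1 189/200
3 3/2 9223/10000
4 2 361/400
f(1y,2y) = ((189/200)/(361/400) − 1)/(1) = 17/361 ≈ 4.7091%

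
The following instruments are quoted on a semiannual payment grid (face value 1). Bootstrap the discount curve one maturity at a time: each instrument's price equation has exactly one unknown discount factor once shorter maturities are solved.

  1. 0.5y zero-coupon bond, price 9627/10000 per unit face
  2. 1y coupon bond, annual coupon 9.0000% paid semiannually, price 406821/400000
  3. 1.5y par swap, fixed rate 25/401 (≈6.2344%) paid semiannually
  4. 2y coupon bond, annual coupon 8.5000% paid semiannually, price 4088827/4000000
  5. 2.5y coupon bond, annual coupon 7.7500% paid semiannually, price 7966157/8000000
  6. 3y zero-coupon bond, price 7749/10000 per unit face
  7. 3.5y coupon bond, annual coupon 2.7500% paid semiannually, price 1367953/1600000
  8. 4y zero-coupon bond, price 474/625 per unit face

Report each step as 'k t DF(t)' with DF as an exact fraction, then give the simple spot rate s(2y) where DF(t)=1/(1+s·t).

1 1/2 9627/10000
2 1 4659/5000
3 3/2 73/80
4 2 8661/10000
5 5/2 1027/1250
6 3 7749/10000
7 7/2 7719/10000
8 4 474/625
s(2y) = (1/(8661/10000) − 1)/(2) = 1339/17322 ≈ 7.7301%

step 1 [0.5y] zero: DF = P = 9627/10000 ≈ 0.962700
step 2 [1y] bond c/2=9/200: DF=(406821/400000 − 9/200·(0.962700))/(1+9/200) = 4659/5000 ≈ 0.931800
step 3 [1.5y] swap r/2=25/802: DF=(1 − 25/802·(0.962700+0.931800))/(1+25/802) = 73/80 ≈ 0.912500
step 4 [2y] bond c/2=17/400: DF=(4088827/4000000 − 17/400·(0.962700+0.931800+0.912500))/(1+17/400) = 8661/10000 ≈ 0.866100
step 5 [2.5y] bond c/2=31/800: DF=(7966157/8000000 − 31/800·(0.962700+0.931800+0.912500+0.866100))/(1+31/800) = 1027/1250 ≈ 0.821600
step 6 [3y] zero: DF = P = 7749/10000 ≈ 0.774900
step 7 [3.5y] bond c/2=11/800: DF=(1367953/1600000 − 11/800·(0.962700+0.931800+0.912500+0.866100+0.821600+0.774900))/(1+11/800) = 7719/10000 ≈ 0.771900
step 8 [4y] zero: DF = P = 474/625 ≈ 0.758400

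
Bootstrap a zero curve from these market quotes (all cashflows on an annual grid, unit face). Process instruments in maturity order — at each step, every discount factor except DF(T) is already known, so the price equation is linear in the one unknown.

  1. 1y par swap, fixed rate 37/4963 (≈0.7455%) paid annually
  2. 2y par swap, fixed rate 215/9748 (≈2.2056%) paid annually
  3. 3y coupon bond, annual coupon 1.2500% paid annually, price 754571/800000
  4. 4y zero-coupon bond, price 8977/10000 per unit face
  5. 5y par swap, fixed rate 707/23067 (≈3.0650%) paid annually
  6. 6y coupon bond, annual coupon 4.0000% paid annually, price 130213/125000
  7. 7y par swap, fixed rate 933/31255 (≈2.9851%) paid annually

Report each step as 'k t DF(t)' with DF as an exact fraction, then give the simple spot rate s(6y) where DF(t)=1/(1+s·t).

step 1 [1y] swap r/1=37/4963: DF=(1 − 37/4963·(0))/(1+37/4963) = 4963/5000 ≈ 0.992600
step 2 [2y] swap r/1=215/9748: DF=(1 − 215/9748·(0.992600))/(1+215/9748) = 957/1000 ≈ 0.957000
step 3 [3y] bond c/1=1/80: DF=(754571/800000 − 1/80·(0.992600+0.957000))/(1+1/80) = 363/400 ≈ 0.907500
step 4 [4y] zero: DF = P = 8977/10000 ≈ 0.897700
step 5 [5y] swap r/1=707/23067: DF=(1 − 707/23067·(0.992600+0.957000+0.907500+0.897700))/(1+707/23067) = 4293/5000 ≈ 0.858600
step 6 [6y] bond c/1=1/25: DF=(130213/125000 − 1/25·(0.992600+0.957000+0.907500+0.897700+0.858600))/(1+1/25) = 4121/5000 ≈ 0.824200
step 7 [7y] swap r/1=933/31255: DF=(1 − 933/31255·(0.992600+0.957000+0.907500+0.897700+0.858600+0.824200))/(1+933/31255) = 4067/5000 ≈ 0.813400

1 1 4963/5000
2 2 957/1000
3 3 363/400
4 4 8977/10000
5 5 4293/5000
6 6 4121/5000
7 7 4067/5000
s(6y) = (1/(4121/5000) − 1)/(6) = 293/8242 ≈ 3.5550%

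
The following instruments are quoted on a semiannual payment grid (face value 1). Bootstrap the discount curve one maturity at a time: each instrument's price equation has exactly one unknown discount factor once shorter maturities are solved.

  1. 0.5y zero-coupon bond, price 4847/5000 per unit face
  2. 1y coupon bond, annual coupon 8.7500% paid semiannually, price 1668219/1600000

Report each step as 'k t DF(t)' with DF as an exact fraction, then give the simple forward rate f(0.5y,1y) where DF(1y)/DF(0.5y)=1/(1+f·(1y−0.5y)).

step 1 [0.5y] zero: DF = P = 4847/5000 ≈ 0.969400
step 2 [1y] bond c/2=7/160: DF=(1668219/1600000 − 7/160·(0.969400))/(1+7/160) = 9583/10000 ≈ 0.958300

1 1/2 4847/5000
2 1 9583/10000
f(0.5y,1y) = ((4847/5000)/(9583/10000) − 1)/(1/2) = 6/259 ≈ 2.3166%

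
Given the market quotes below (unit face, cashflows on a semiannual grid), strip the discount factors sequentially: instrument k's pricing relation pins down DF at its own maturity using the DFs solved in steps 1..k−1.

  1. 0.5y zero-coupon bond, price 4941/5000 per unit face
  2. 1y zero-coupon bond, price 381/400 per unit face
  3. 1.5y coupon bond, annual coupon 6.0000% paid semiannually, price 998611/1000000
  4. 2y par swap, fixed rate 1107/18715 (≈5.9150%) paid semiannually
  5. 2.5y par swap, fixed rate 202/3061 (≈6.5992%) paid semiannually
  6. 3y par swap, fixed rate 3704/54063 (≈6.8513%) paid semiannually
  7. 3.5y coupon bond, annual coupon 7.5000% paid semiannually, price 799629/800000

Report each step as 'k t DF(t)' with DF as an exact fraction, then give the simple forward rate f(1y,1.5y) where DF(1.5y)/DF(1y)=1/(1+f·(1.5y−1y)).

1 1/2 4941/5000
2 1 381/400
3 3/2 913/1000
4 2 8893/10000
5 5/2 1697/2000
6 3 2037/2500
7 7/2 96/125
f(1y,1.5y) = ((381/400)/(913/1000) − 1)/(1/2) = 79/913 ≈ 8.6528%

step 1 [0.5y] zero: DF = P = 4941/5000 ≈ 0.988200
step 2 [1y] zero: DF = P = 381/400 ≈ 0.952500
step 3 [1.5y] bond c/2=3/100: DF=(998611/1000000 − 3/100·(0.988200+0.952500))/(1+3/100) = 913/1000 ≈ 0.913000
step 4 [2y] swap r/2=1107/37430: DF=(1 − 1107/37430·(0.988200+0.952500+0.913000))/(1+1107/37430) = 8893/10000 ≈ 0.889300
step 5 [2.5y] swap r/2=101/3061: DF=(1 − 101/3061·(0.988200+0.952500+0.913000+0.889300))/(1+101/3061) = 1697/2000 ≈ 0.848500
step 6 [3y] swap r/2=1852/54063: DF=(1 − 1852/54063·(0.988200+0.952500+0.913000+0.889300+0.848500))/(1+1852/54063) = 2037/2500 ≈ 0.814800
step 7 [3.5y] bond c/2=3/80: DF=(799629/800000 − 3/80·(0.988200+0.952500+0.913000+0.889300+0.848500+0.814800))/(1+3/80) = 96/125 ≈ 0.768000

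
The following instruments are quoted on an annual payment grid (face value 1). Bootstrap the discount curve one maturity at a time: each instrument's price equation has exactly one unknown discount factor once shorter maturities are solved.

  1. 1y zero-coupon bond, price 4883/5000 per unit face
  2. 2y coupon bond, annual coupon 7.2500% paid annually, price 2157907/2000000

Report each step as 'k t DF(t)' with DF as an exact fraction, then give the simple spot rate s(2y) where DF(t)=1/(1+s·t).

1 1 4883/5000
2 2 47/50
s(2y) = (1/(47/50) − 1)/(2) = 3/94 ≈ 3.1915%

step 1 [1y] zero: DF = P = 4883/5000 ≈ 0.976600
step 2 [2y] bond c/1=29/400: DF=(2157907/2000000 − 29/400·(0.976600))/(1+29/400) = 47/50 ≈ 0.940000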